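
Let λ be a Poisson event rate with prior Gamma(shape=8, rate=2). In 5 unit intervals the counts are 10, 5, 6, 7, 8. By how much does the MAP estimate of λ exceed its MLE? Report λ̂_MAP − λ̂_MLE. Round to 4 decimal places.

MAP − MLE = -1.0571

Σxᵢ = 36. Posterior is Gamma(44, 7); MAP = (44−1)/7 = 43/7 ≈ 6.14286.
MLE = x̄ = 36/5 ≈ 7.20000.
Difference = 43/7 − 36/5 = -37/35 ≈ -1.0571.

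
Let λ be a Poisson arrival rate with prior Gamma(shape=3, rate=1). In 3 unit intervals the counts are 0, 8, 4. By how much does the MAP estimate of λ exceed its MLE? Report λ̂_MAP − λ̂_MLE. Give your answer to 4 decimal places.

MAP − MLE = -0.5000

Σxᵢ = 12. Posterior is Gamma(15, 4); MAP = (15−1)/4 = 14/4 ≈ 3.50000.
MLE = x̄ = 12/3 ≈ 4.00000.
Difference = 14/4 − 12/3 = -1/2 ≈ -0.5000.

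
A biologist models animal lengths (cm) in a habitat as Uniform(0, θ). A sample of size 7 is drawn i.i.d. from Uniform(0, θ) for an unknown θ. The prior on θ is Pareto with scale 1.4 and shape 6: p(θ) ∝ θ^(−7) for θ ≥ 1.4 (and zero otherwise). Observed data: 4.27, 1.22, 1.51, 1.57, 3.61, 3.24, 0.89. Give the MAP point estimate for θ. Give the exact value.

θ̂_MAP = 4.27

The Uniform(0, θ) likelihood is θ^(−n) for θ ≥ max(xᵢ), zero otherwise. Here max(xᵢ) = 4.27.
Posterior ∝ θ^(−7) · θ^(−7) = θ^(−14) on θ ≥ max(1.4, 4.27) = 4.27.
This density is strictly decreasing in θ, so the posterior mode lies at the lower boundary of the support.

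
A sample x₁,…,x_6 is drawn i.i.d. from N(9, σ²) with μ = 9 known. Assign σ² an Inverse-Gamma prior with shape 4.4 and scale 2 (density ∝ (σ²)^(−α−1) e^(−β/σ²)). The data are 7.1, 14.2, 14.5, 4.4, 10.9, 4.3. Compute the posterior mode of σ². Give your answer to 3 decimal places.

Sum of squared deviations about the known mean: SS = (7.1−9)² + (14.2−9)² + (14.5−9)² + (4.4−9)² + (10.9−9)² + (4.3−9)² = 107.76.
The Normal likelihood contributes (σ²)^(−n/2) exp(−SS/(2σ²)), so the posterior is Inverse-Gamma(α + n/2, β + SS/2) = Inverse-Gamma(7.4, 55.88).
The mode of Inverse-Gamma(a, b) is b/(a+1) = 55.88/8.4 ≈ 6.652.

σ̂²_MAP = 6.652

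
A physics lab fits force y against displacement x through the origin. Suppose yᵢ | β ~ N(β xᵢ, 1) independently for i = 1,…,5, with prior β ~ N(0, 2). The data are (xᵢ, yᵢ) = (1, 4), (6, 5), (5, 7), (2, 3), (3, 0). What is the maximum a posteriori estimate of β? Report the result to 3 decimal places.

log p(β | y) = −Σ(yᵢ − βxᵢ)²/(2·1) − β²/(2·2) + const.
Setting the derivative to zero: Σxᵢ(yᵢ − βxᵢ)/1 − β/2 = 0, so β = Σxᵢyᵢ / (Σxᵢ² + σ²/τ²).
Σxᵢyᵢ = 1·4 + 6·5 + 5·7 + 2·3 + 3·0 = 75; Σxᵢ² = 75; σ²/τ² = 0.5.
β̂_MAP = 75 / (75 + 0.5) = 75/75.5 ≈ 0.993.

β̂_MAP = 0.993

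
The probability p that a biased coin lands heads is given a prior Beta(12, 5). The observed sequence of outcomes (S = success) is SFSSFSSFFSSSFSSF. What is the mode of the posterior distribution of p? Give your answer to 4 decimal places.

p̂_MAP = 0.6774

Prior: Beta(12, 5).
Data: 10 successes in 16 trials (from the sequence). The binomial likelihood contributes p^10(1−p)^6, so the posterior is Beta(12+10, 5+6) = Beta(22, 11).
For Beta(a, b) with a, b > 1 the mode is (a−1)/(a+b−2) = 21/31 ≈ 0.6774.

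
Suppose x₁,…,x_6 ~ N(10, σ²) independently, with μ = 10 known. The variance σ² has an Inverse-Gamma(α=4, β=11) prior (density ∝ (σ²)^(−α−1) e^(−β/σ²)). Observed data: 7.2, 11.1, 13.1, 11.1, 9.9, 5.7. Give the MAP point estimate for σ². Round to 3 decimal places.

σ̂²_MAP = 3.773

Sum of squared deviations about the known mean: SS = (7.2−10)² + (11.1−10)² + (13.1−10)² + (11.1−10)² + (9.9−10)² + (5.7−10)² = 38.37.
The Normal likelihood contributes (σ²)^(−n/2) exp(−SS/(2σ²)), so the posterior is Inverse-Gamma(α + n/2, β + SS/2) = Inverse-Gamma(7, 30.185).
The mode of Inverse-Gamma(a, b) is b/(a+1) = 30.185/8 ≈ 3.773.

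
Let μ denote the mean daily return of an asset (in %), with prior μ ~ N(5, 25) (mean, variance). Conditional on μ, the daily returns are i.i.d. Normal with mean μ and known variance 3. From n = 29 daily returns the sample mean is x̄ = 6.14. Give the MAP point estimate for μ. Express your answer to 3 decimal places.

n = 29, x̄ = 6.14.
For a Normal prior and Normal likelihood with known variance, the posterior is Normal; its mode equals its mean, the precision-weighted average.
Prior precision 1/σ₀² = 1/25 = 0.04; data precision n/σ² = 29/3.
μ̂ = (0.04·5 + (29/3)·6.14) / (0.04 + 29/3) = (8933/150)/(728/75) = 8933/1456 ≈ 6.135.

μ̂_MAP = 6.135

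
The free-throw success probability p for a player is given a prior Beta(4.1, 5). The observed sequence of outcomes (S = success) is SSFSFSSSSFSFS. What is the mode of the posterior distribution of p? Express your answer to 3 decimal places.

Prior: Beta(4.1, 5).
Data: 9 successes in 13 trials (from the sequence). The binomial likelihood contributes p^9(1−p)^4, so the posterior is Beta(4.1+9, 5+4) = Beta(13.1, 9).
For Beta(a, b) with a, b > 1 the mode is (a−1)/(a+b−2) = 12.1/20.1 ≈ 0.602.

p̂_MAP = 0.602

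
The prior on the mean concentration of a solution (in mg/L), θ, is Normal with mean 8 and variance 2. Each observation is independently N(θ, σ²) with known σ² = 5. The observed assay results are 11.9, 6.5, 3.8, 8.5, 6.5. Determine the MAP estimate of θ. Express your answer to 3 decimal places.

n = 5; x̄ = (11.9 + 6.5 + 3.8 + 8.5 + 6.5)/5 = 37.2/5 = 7.44.
For a Normal prior and Normal likelihood with known variance, the posterior is Normal; its mode equals its mean, the precision-weighted average.
Prior precision 1/σ₀² = 1/2 = 0.5; data precision n/σ² = 5/5 = 1.
θ̂ = (0.5·8 + 1·7.44) / (0.5 + 1) = 11.44/1.5 = 572/75 ≈ 7.627.

θ̂_MAP = 7.627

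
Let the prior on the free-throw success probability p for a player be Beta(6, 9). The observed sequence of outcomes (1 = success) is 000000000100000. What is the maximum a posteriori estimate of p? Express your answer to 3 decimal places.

Prior: Beta(6, 9).
Data: 1 success in 15 trials (from the sequence). The binomial likelihood contributes p(1−p)^14, so the posterior is Beta(6+1, 9+14) = Beta(7, 23).
For Beta(a, b) with a, b > 1 the mode is (a−1)/(a+b−2) = 6/28 ≈ 0.214.

p̂_MAP = 0.214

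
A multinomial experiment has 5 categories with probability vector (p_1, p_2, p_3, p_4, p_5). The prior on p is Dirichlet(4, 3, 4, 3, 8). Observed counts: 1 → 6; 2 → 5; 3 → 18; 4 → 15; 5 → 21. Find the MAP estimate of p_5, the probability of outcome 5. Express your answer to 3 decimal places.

The posterior is Dirichlet(αᵢ + nᵢ) = Dirichlet(10, 8, 22, 18, 29).
For a Dirichlet(a₁,…,a_K) with all aᵢ > 1, the mode has j-th component (aⱼ − 1)/(Σaᵢ − K).
Here Σaᵢ = 87 and K = 5, so p_5 = (29 − 1)/(87 − 5) = 28/82 ≈ 0.341.

MAP estimate: 0.341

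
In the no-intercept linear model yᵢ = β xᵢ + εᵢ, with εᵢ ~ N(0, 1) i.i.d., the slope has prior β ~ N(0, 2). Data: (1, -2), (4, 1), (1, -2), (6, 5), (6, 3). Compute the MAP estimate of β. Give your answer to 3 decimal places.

log p(β | y) = −Σ(yᵢ − βxᵢ)²/(2·1) − β²/(2·2) + const.
Setting the derivative to zero: Σxᵢ(yᵢ − βxᵢ)/1 − β/2 = 0, so β = Σxᵢyᵢ / (Σxᵢ² + σ²/τ²).
Σxᵢyᵢ = 1·(-2) + 4·1 + 1·(-2) + 6·5 + 6·3 = 48; Σxᵢ² = 90; σ²/τ² = 0.5.
β̂_MAP = 48 / (90 + 0.5) = 48/90.5 ≈ 0.530.

β̂_MAP = 0.530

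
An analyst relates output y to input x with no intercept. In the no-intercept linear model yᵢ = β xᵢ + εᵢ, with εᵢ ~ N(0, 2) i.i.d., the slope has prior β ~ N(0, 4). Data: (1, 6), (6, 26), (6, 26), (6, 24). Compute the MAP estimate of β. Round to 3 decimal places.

log p(β | y) = −Σ(yᵢ − βxᵢ)²/(2·2) − β²/(2·4) + const.
Setting the derivative to zero: Σxᵢ(yᵢ − βxᵢ)/2 − β/4 = 0, so β = Σxᵢyᵢ / (Σxᵢ² + σ²/τ²).
Σxᵢyᵢ = 1·6 + 6·26 + 6·26 + 6·24 = 462; Σxᵢ² = 109; σ²/τ² = 0.5.
β̂_MAP = 462 / (109 + 0.5) = 462/109.5 ≈ 4.219.

β̂_MAP = 4.219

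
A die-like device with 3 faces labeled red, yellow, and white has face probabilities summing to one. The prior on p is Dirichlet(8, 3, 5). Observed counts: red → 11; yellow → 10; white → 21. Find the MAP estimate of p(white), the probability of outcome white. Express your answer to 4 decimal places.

The posterior is Dirichlet(αᵢ + nᵢ) = Dirichlet(19, 13, 26).
For a Dirichlet(a₁,…,a_K) with all aᵢ > 1, the mode has j-th component (aⱼ − 1)/(Σaᵢ − K).
Here Σaᵢ = 58 and K = 3, so p(white) = (26 − 1)/(58 − 3) = 25/55 ≈ 0.4545.

MAP estimate of p(white) = 0.4545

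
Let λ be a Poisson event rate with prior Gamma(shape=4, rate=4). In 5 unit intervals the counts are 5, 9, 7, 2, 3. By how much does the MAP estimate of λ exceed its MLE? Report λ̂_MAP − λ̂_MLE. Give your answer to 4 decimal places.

MAP − MLE = -1.9778

Σxᵢ = 26. Posterior is Gamma(30, 9); MAP = (30−1)/9 = 29/9 ≈ 3.22222.
MLE = x̄ = 26/5 ≈ 5.20000.
Difference = 29/9 − 26/5 = -89/45 ≈ -1.9778.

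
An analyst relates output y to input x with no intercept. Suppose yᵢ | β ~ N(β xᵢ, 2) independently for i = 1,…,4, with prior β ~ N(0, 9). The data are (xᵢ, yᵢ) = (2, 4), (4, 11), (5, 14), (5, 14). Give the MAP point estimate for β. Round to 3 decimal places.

log p(β | y) = −Σ(yᵢ − βxᵢ)²/(2·2) − β²/(2·9) + const.
Setting the derivative to zero: Σxᵢ(yᵢ − βxᵢ)/2 − β/9 = 0, so β = Σxᵢyᵢ / (Σxᵢ² + σ²/τ²).
Σxᵢyᵢ = 2·4 + 4·11 + 5·14 + 5·14 = 192; Σxᵢ² = 70; σ²/τ² = 2/9.
β̂_MAP = 192 / (70 + 2/9) = 192/(632/9) = 216/79 ≈ 2.734.

β̂_MAP = 2.734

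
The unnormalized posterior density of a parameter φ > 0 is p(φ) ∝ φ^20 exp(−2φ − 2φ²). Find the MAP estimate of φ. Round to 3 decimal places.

ℓ'(φ) = 20/φ − 2 − 4φ. Setting this to zero and multiplying by φ: 4φ² + 2φ − 20 = 0.
φ = (−2 + √(2² + 4·4·20)) / (2·4) = (−2 + √324) / 8 = (−2 + 18)/8 = 2.
ℓ''(φ) = −20/φ² − 4 < 0, confirming a maximum.

φ̂_MAP = 2.000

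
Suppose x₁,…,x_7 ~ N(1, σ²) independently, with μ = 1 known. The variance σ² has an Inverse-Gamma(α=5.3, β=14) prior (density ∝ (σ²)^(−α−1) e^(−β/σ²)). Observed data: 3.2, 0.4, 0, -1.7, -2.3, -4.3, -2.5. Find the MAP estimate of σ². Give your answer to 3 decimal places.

σ̂²_MAP = 4.731

Sum of squared deviations about the known mean: SS = (3.2−1)² + (0.4−1)² + (0−1)² + (-1.7−1)² + (-2.3−1)² + (-4.3−1)² + (-2.5−1)² = 64.72.
The Normal likelihood contributes (σ²)^(−n/2) exp(−SS/(2σ²)), so the posterior is Inverse-Gamma(α + n/2, β + SS/2) = Inverse-Gamma(8.8, 46.36).
The mode of Inverse-Gamma(a, b) is b/(a+1) = 46.36/9.8 ≈ 4.731.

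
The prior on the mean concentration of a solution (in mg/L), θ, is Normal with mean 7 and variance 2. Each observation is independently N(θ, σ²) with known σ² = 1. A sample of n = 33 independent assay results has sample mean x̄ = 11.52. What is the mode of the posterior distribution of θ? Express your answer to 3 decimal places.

θ̂_MAP = 11.453

n = 33, x̄ = 11.52.
For a Normal prior and Normal likelihood with known variance, the posterior is Normal; its mode equals its mean, the precision-weighted average.
Prior precision 1/σ₀² = 1/2 = 0.5; data precision n/σ² = 33/1 = 33.
θ̂ = (0.5·7 + 33·11.52) / (0.5 + 33) = 383.66/33.5 = 19183/1675 ≈ 11.453.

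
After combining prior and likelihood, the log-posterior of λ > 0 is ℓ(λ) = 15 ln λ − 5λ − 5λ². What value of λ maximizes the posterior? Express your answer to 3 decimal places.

λ̂_MAP = 1.000

ℓ'(λ) = 15/λ − 5 − 10λ. Setting this to zero and multiplying by λ: 10λ² + 5λ − 15 = 0.
λ = (−5 + √(5² + 4·10·15)) / (2·10) = (−5 + √625) / 20 = (−5 + 25)/20 = 1.
ℓ''(λ) = −15/λ² − 10 < 0, confirming a maximum.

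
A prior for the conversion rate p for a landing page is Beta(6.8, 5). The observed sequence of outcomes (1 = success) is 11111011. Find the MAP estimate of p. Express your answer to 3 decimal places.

p̂_MAP = 0.719

Prior: Beta(6.8, 5).
Data: 7 successes in 8 trials (from the sequence). The binomial likelihood contributes p^7(1−p)^1, so the posterior is Beta(6.8+7, 5+1) = Beta(13.8, 6).
For Beta(a, b) with a, b > 1 the mode is (a−1)/(a+b−2) = 12.8/17.8 ≈ 0.719.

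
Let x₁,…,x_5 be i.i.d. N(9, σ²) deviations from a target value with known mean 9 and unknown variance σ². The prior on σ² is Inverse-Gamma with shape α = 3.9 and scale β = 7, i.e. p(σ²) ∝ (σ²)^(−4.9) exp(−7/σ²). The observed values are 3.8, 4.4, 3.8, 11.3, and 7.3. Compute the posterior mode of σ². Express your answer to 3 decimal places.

Sum of squared deviations about the known mean: SS = (3.8−9)² + (4.4−9)² + (3.8−9)² + (11.3−9)² + (7.3−9)² = 83.42.
The Normal likelihood contributes (σ²)^(−n/2) exp(−SS/(2σ²)), so the posterior is Inverse-Gamma(α + n/2, β + SS/2) = Inverse-Gamma(6.4, 48.71).
The mode of Inverse-Gamma(a, b) is b/(a+1) = 48.71/7.4 ≈ 6.582.

σ̂²_MAP = 6.582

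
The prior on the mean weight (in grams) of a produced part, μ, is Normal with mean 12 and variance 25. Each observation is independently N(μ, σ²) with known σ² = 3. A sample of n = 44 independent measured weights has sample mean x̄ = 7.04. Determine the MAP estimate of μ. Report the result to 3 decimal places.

n = 44, x̄ = 7.04.
For a Normal prior and Normal likelihood with known variance, the posterior is Normal; its mode equals its mean, the precision-weighted average.
Prior precision 1/σ₀² = 1/25 = 0.04; data precision n/σ² = 44/3.
μ̂ = (0.04·12 + (44/3)·7.04) / (0.04 + 44/3) = (1556/15)/(1103/75) = 7780/1103 ≈ 7.053.

μ̂_MAP = 7.053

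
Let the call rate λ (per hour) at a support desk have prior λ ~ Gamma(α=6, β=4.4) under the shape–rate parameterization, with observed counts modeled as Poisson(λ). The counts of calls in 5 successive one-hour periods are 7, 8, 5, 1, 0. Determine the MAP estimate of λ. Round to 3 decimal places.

Σxᵢ = 7+8+5+1+0 = 21, with n = 5.
Posterior ∝ λ^5e^(−4.4λ) · λ^21e^(−5λ) = λ^26e^(−9.4λ), i.e. Gamma(shape=27, rate=9.4).
The mode of a Gamma(a, b) with a ≥ 1 (shape–rate) is (a−1)/b = 26/9.4 ≈ 2.766.

λ̂_MAP = 2.766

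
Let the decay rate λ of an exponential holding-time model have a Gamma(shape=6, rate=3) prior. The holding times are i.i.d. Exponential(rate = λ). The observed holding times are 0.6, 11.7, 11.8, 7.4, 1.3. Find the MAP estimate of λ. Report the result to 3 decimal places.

λ̂_MAP = 0.279

The Exponential(rate=λ) likelihood is ∝ λ^n e^(−λΣtᵢ). Here n = 5 and Σtᵢ = 0.6 + 11.7 + 11.8 + 7.4 + 1.3 = 32.8.
Posterior ∝ λ^5e^(−3λ) · λ^5e^(−32.8λ) = λ^10e^(−35.8λ), i.e. Gamma(11, 35.8).
Mode = (a−1)/b = 10/35.8 ≈ 0.279.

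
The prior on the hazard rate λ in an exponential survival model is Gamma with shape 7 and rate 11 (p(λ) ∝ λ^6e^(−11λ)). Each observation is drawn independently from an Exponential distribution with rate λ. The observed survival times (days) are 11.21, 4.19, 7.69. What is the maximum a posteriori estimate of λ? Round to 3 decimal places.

λ̂_MAP = 0.264

The Exponential(rate=λ) likelihood is ∝ λ^n e^(−λΣtᵢ). Here n = 3 and Σtᵢ = 11.21 + 4.19 + 7.69 = 23.09.
Posterior ∝ λ^6e^(−11λ) · λ^3e^(−23.09λ) = λ^9e^(−34.09λ), i.e. Gamma(10, 34.09).
Mode = (a−1)/b = 9/34.09 ≈ 0.264.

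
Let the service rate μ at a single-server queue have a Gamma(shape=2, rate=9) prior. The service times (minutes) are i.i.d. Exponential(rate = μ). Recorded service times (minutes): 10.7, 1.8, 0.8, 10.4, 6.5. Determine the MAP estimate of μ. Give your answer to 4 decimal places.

μ̂_MAP = 0.1531

The Exponential(rate=μ) likelihood is ∝ μ^n e^(−μΣtᵢ). Here n = 5 and Σtᵢ = 10.7 + 1.8 + 0.8 + 10.4 + 6.5 = 30.2.
Posterior ∝ μe^(−9μ) · μ^5e^(−30.2μ) = μ^6e^(−39.2μ), i.e. Gamma(7, 39.2).
Mode = (a−1)/b = 6/39.2 ≈ 0.1531.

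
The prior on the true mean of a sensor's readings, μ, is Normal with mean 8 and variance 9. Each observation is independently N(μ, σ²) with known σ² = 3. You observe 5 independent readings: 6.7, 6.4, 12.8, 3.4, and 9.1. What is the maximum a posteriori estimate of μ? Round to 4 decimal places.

μ̂_MAP = 7.7000

n = 5; x̄ = (6.7 + 6.4 + 12.8 + 3.4 + 9.1)/5 = 38.4/5 = 7.68.
For a Normal prior and Normal likelihood with known variance, the posterior is Normal; its mode equals its mean, the precision-weighted average.
Prior precision 1/σ₀² = 1/9; data precision n/σ² = 5/3.
μ̂ = ((1/9)·8 + (5/3)·7.68) / (1/9 + 5/3) = (616/45)/(16/9) = 7.7000.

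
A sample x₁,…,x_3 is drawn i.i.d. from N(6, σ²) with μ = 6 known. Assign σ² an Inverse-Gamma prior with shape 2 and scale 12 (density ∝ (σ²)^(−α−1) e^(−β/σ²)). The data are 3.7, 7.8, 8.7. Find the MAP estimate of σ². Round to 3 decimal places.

σ̂²_MAP = 4.424

Sum of squared deviations about the known mean: SS = (3.7−6)² + (7.8−6)² + (8.7−6)² = 15.82.
The Normal likelihood contributes (σ²)^(−n/2) exp(−SS/(2σ²)), so the posterior is Inverse-Gamma(α + n/2, β + SS/2) = Inverse-Gamma(3.5, 19.91).
The mode of Inverse-Gamma(a, b) is b/(a+1) = 19.91/4.5 ≈ 4.424.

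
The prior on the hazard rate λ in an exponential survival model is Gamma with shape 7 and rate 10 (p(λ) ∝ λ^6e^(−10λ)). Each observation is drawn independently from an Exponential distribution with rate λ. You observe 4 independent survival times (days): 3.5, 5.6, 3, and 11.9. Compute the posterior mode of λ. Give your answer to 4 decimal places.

The Exponential(rate=λ) likelihood is ∝ λ^n e^(−λΣtᵢ). Here n = 4 and Σtᵢ = 3.5 + 5.6 + 3 + 11.9 = 24.
Posterior ∝ λ^6e^(−10λ) · λ^4e^(−24λ) = λ^10e^(−34λ), i.e. Gamma(11, 34).
Mode = (a−1)/b = 10/34 ≈ 0.2941.

λ̂_MAP = 0.2941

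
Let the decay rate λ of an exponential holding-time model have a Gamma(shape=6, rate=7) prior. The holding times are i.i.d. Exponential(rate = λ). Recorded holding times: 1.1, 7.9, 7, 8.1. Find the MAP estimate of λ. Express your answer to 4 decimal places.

λ̂_MAP = 0.2894

The Exponential(rate=λ) likelihood is ∝ λ^n e^(−λΣtᵢ). Here n = 4 and Σtᵢ = 1.1 + 7.9 + 7 + 8.1 = 24.1.
Posterior ∝ λ^5e^(−7λ) · λ^4e^(−24.1λ) = λ^9e^(−31.1λ), i.e. Gamma(10, 31.1).
Mode = (a−1)/b = 9/31.1 ≈ 0.2894.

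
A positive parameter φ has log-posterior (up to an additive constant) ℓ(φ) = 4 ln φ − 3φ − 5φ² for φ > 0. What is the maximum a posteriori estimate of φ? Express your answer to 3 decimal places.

ℓ'(φ) = 4/φ − 3 − 10φ. Setting this to zero and multiplying by φ: 10φ² + 3φ − 4 = 0.
φ = (−3 + √(3² + 4·10·4)) / (2·10) = (−3 + √169) / 20 = (−3 + 13)/20 = 1/2.
ℓ''(φ) = −4/φ² − 10 < 0, confirming a maximum.

φ̂_MAP = 0.500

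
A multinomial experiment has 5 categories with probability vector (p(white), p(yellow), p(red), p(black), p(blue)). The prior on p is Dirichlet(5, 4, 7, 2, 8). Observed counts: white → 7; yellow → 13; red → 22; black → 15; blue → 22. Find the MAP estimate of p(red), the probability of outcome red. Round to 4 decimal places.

The posterior is Dirichlet(αᵢ + nᵢ) = Dirichlet(12, 17, 29, 17, 30).
For a Dirichlet(a₁,…,a_K) with all aᵢ > 1, the mode has j-th component (aⱼ − 1)/(Σaᵢ − K).
Here Σaᵢ = 105 and K = 5, so p(red) = (29 − 1)/(105 − 5) = 28/100 ≈ 0.2800.

MAP estimate of p(red) = 0.2800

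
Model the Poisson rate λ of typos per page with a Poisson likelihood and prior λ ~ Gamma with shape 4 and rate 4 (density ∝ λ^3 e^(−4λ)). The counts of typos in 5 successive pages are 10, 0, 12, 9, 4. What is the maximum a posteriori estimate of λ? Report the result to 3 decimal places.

λ̂_MAP = 4.222

Σxᵢ = 10+0+12+9+4 = 35, with n = 5.
Posterior ∝ λ^3e^(−4λ) · λ^35e^(−5λ) = λ^38e^(−9λ), i.e. Gamma(shape=39, rate=9).
The mode of a Gamma(a, b) with a ≥ 1 (shape–rate) is (a−1)/b = 38/9 ≈ 4.222.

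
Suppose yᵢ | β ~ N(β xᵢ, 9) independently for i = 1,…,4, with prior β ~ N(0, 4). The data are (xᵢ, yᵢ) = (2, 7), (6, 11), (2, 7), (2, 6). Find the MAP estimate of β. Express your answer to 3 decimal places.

log p(β | y) = −Σ(yᵢ − βxᵢ)²/(2·9) − β²/(2·4) + const.
Setting the derivative to zero: Σxᵢ(yᵢ − βxᵢ)/9 − β/4 = 0, so β = Σxᵢyᵢ / (Σxᵢ² + σ²/τ²).
Σxᵢyᵢ = 2·7 + 6·11 + 2·7 + 2·6 = 106; Σxᵢ² = 48; σ²/τ² = 2.25.
β̂_MAP = 106 / (48 + 2.25) = 106/50.25 ≈ 2.109.

β̂_MAP = 2.109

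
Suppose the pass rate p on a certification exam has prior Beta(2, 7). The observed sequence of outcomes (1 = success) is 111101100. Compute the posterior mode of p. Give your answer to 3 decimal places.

p̂_MAP = 0.438

Prior: Beta(2, 7).
Data: 6 successes in 9 trials (from the sequence). The binomial likelihood contributes p^6(1−p)^3, so the posterior is Beta(2+6, 7+3) = Beta(8, 10).
For Beta(a, b) with a, b > 1 the mode is (a−1)/(a+b−2) = 7/16 ≈ 0.438.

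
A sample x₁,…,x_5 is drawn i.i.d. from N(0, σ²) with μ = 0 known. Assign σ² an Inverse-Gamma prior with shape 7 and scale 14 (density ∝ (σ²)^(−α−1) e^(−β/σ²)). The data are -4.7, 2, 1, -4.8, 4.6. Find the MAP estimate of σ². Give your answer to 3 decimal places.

Sum of squared deviations about the known mean: SS = (-4.7−0)² + (2−0)² + (1−0)² + (-4.8−0)² + (4.6−0)² = 71.29.
The Normal likelihood contributes (σ²)^(−n/2) exp(−SS/(2σ²)), so the posterior is Inverse-Gamma(α + n/2, β + SS/2) = Inverse-Gamma(9.5, 49.645).
The mode of Inverse-Gamma(a, b) is b/(a+1) = 49.645/10.5 ≈ 4.728.

σ̂²_MAP = 4.728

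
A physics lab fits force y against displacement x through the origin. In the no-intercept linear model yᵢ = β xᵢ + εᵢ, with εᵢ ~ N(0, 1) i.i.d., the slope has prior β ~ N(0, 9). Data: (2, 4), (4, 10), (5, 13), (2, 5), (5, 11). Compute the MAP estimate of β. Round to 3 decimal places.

β̂_MAP = 2.402

log p(β | y) = −Σ(yᵢ − βxᵢ)²/(2·1) − β²/(2·9) + const.
Setting the derivative to zero: Σxᵢ(yᵢ − βxᵢ)/1 − β/9 = 0, so β = Σxᵢyᵢ / (Σxᵢ² + σ²/τ²).
Σxᵢyᵢ = 2·4 + 4·10 + 5·13 + 2·5 + 5·11 = 178; Σxᵢ² = 74; σ²/τ² = 1/9.
β̂_MAP = 178 / (74 + 1/9) = 178/(667/9) = 1602/667 ≈ 2.402.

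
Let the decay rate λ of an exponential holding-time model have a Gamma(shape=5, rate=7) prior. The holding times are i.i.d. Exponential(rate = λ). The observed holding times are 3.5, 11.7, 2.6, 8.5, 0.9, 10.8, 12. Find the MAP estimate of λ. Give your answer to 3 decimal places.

λ̂_MAP = 0.193

The Exponential(rate=λ) likelihood is ∝ λ^n e^(−λΣtᵢ). Here n = 7 and Σtᵢ = 3.5 + 11.7 + 2.6 + 8.5 + 0.9 + 10.8 + 12 = 50.
Posterior ∝ λ^4e^(−7λ) · λ^7e^(−50λ) = λ^11e^(−57λ), i.e. Gamma(12, 57).
Mode = (a−1)/b = 11/57 ≈ 0.193.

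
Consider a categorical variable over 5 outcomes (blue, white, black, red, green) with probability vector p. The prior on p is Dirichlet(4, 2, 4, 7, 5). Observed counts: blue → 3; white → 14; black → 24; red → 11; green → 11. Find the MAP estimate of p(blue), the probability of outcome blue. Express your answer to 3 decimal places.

The posterior is Dirichlet(αᵢ + nᵢ) = Dirichlet(7, 16, 28, 18, 16).
For a Dirichlet(a₁,…,a_K) with all aᵢ > 1, the mode has j-th component (aⱼ − 1)/(Σaᵢ − K).
Here Σaᵢ = 85 and K = 5, so p(blue) = (7 − 1)/(85 − 5) = 6/80 ≈ 0.075.

MAP estimate of p(blue) = 0.075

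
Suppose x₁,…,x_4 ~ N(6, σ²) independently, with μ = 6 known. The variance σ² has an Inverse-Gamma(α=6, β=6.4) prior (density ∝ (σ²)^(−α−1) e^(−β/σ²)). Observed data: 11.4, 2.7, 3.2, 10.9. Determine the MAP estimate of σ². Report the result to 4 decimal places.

Sum of squared deviations about the known mean: SS = (11.4−6)² + (2.7−6)² + (3.2−6)² + (10.9−6)² = 71.9.
The Normal likelihood contributes (σ²)^(−n/2) exp(−SS/(2σ²)), so the posterior is Inverse-Gamma(α + n/2, β + SS/2) = Inverse-Gamma(8, 42.35).
The mode of Inverse-Gamma(a, b) is b/(a+1) = 42.35/9 ≈ 4.7056.

σ̂²_MAP = 4.7056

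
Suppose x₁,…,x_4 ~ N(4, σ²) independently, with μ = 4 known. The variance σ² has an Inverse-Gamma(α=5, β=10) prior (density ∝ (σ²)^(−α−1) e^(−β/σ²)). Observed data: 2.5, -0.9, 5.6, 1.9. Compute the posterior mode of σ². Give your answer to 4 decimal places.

Sum of squared deviations about the known mean: SS = (2.5−4)² + (-0.9−4)² + (5.6−4)² + (1.9−4)² = 33.23.
The Normal likelihood contributes (σ²)^(−n/2) exp(−SS/(2σ²)), so the posterior is Inverse-Gamma(α + n/2, β + SS/2) = Inverse-Gamma(7, 26.615).
The mode of Inverse-Gamma(a, b) is b/(a+1) = 26.615/8 ≈ 3.3269.

σ̂²_MAP = 3.3269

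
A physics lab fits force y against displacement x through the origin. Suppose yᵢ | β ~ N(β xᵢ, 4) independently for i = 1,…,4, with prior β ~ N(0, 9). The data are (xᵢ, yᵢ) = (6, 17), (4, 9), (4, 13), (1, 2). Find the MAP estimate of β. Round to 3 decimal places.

β̂_MAP = 2.765

log p(β | y) = −Σ(yᵢ − βxᵢ)²/(2·4) − β²/(2·9) + const.
Setting the derivative to zero: Σxᵢ(yᵢ − βxᵢ)/4 − β/9 = 0, so β = Σxᵢyᵢ / (Σxᵢ² + σ²/τ²).
Σxᵢyᵢ = 6·17 + 4·9 + 4·13 + 1·2 = 192; Σxᵢ² = 69; σ²/τ² = 4/9.
β̂_MAP = 192 / (69 + 4/9) = 192/(625/9) = 1728/625 ≈ 2.765.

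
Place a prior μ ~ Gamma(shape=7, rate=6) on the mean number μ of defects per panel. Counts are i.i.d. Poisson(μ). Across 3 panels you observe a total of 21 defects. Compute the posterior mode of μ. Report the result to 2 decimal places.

Σxᵢ = 21, n = 3.
Posterior ∝ μ^6e^(−6μ) · μ^21e^(−3μ) = μ^27e^(−9μ), i.e. Gamma(shape=28, rate=9).
The mode of a Gamma(a, b) with a ≥ 1 (shape–rate) is (a−1)/b = 27/9 ≈ 3.00.

μ̂_MAP = 3.00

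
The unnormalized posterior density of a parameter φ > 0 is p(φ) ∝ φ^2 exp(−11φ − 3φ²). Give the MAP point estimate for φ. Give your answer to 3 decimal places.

ℓ'(φ) = 2/φ − 11 − 6φ. Setting this to zero and multiplying by φ: 6φ² + 11φ − 2 = 0.
φ = (−11 + √(11² + 4·6·2)) / (2·6) = (−11 + √169) / 12 = (−11 + 13)/12 = 1/6.
ℓ''(φ) = −2/φ² − 6 < 0, confirming a maximum.

φ̂_MAP = 0.167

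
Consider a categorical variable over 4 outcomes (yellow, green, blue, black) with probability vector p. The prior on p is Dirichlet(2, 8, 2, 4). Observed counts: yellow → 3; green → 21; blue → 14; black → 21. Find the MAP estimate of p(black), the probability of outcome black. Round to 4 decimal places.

The posterior is Dirichlet(αᵢ + nᵢ) = Dirichlet(5, 29, 16, 25).
For a Dirichlet(a₁,…,a_K) with all aᵢ > 1, the mode has j-th component (aⱼ − 1)/(Σaᵢ − K).
Here Σaᵢ = 75 and K = 4, so p(black) = (25 − 1)/(75 − 4) = 24/71 ≈ 0.3380.

MAP estimate of p(black) = 0.3380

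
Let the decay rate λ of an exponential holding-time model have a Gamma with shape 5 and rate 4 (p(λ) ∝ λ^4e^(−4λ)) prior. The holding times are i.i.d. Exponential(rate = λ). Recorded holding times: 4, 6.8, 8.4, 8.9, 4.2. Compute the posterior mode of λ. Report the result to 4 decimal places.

The Exponential(rate=λ) likelihood is ∝ λ^n e^(−λΣtᵢ). Here n = 5 and Σtᵢ = 4 + 6.8 + 8.4 + 8.9 + 4.2 = 32.3.
Posterior ∝ λ^4e^(−4λ) · λ^5e^(−32.3λ) = λ^9e^(−36.3λ), i.e. Gamma(10, 36.3).
Mode = (a−1)/b = 9/36.3 ≈ 0.2479.

λ̂_MAP = 0.2479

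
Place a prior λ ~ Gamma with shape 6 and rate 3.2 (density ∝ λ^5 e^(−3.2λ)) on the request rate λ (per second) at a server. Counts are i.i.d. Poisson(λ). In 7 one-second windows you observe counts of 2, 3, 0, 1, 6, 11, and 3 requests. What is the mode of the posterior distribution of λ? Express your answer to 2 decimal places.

Σxᵢ = 2+3+0+1+6+11+3 = 26, with n = 7.
Posterior ∝ λ^5e^(−3.2λ) · λ^26e^(−7λ) = λ^31e^(−10.2λ), i.e. Gamma(shape=32, rate=10.2).
The mode of a Gamma(a, b) with a ≥ 1 (shape–rate) is (a−1)/b = 31/10.2 ≈ 3.04.

λ̂_MAP = 3.04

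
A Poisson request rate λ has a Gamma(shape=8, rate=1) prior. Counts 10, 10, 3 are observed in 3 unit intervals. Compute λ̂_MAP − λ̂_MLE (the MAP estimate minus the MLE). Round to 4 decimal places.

MAP − MLE = -0.1667

Σxᵢ = 23. Posterior is Gamma(31, 4); MAP = (31−1)/4 = 30/4 ≈ 7.50000.
MLE = x̄ = 23/3 ≈ 7.66667.
Difference = 30/4 − 23/3 = -1/6 ≈ -0.1667.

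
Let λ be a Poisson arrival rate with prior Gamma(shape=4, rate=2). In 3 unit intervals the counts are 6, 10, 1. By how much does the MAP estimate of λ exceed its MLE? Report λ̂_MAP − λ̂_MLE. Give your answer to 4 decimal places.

MAP − MLE = -1.6667

Σxᵢ = 17. Posterior is Gamma(21, 5); MAP = (21−1)/5 = 20/5 ≈ 4.00000.
MLE = x̄ = 17/3 ≈ 5.66667.
Difference = 20/5 − 17/3 = -5/3 ≈ -1.6667.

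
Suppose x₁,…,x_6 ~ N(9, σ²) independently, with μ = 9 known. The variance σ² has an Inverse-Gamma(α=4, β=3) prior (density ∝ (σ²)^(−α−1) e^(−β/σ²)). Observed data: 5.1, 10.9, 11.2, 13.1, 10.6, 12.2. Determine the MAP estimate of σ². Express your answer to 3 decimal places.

σ̂²_MAP = 3.704

Sum of squared deviations about the known mean: SS = (5.1−9)² + (10.9−9)² + (11.2−9)² + (13.1−9)² + (10.6−9)² + (12.2−9)² = 53.27.
The Normal likelihood contributes (σ²)^(−n/2) exp(−SS/(2σ²)), so the posterior is Inverse-Gamma(α + n/2, β + SS/2) = Inverse-Gamma(7, 29.635).
The mode of Inverse-Gamma(a, b) is b/(a+1) = 29.635/8 ≈ 3.704.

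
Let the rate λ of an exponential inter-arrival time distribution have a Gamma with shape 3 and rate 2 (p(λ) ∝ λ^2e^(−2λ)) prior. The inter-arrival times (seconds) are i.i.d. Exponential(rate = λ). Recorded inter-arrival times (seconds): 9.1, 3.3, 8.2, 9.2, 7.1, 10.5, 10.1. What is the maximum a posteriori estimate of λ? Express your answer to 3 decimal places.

The Exponential(rate=λ) likelihood is ∝ λ^n e^(−λΣtᵢ). Here n = 7 and Σtᵢ = 9.1 + 3.3 + 8.2 + 9.2 + 7.1 + 10.5 + 10.1 = 57.5.
Posterior ∝ λ^2e^(−2λ) · λ^7e^(−57.5λ) = λ^9e^(−59.5λ), i.e. Gamma(10, 59.5).
Mode = (a−1)/b = 9/59.5 ≈ 0.151.

λ̂_MAP = 0.151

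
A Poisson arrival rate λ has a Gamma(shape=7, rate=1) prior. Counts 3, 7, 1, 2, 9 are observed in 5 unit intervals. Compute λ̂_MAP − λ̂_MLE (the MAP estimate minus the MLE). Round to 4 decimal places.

MAP − MLE = 0.2667

Σxᵢ = 22. Posterior is Gamma(29, 6); MAP = (29−1)/6 = 28/6 ≈ 4.66667.
MLE = x̄ = 22/5 ≈ 4.40000.
Difference = 28/6 − 22/5 = 4/15 ≈ 0.2667.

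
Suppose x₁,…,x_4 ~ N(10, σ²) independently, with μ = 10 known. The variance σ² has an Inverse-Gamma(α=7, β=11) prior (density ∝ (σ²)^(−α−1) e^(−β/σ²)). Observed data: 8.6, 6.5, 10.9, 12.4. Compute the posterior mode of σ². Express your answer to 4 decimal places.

σ̂²_MAP = 2.1390

Sum of squared deviations about the known mean: SS = (8.6−10)² + (6.5−10)² + (10.9−10)² + (12.4−10)² = 20.78.
The Normal likelihood contributes (σ²)^(−n/2) exp(−SS/(2σ²)), so the posterior is Inverse-Gamma(α + n/2, β + SS/2) = Inverse-Gamma(9, 21.39).
The mode of Inverse-Gamma(a, b) is b/(a+1) = 21.39/10 ≈ 2.1390.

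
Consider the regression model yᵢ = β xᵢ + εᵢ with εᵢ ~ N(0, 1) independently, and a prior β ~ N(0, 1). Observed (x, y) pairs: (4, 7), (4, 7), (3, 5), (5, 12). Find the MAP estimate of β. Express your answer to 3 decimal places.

log p(β | y) = −Σ(yᵢ − βxᵢ)²/(2·1) − β²/(2·1) + const.
Setting the derivative to zero: Σxᵢ(yᵢ − βxᵢ)/1 − β/1 = 0, so β = Σxᵢyᵢ / (Σxᵢ² + σ²/τ²).
Σxᵢyᵢ = 4·7 + 4·7 + 3·5 + 5·12 = 131; Σxᵢ² = 66; σ²/τ² = 1.
β̂_MAP = 131 / (66 + 1) = 131/67 ≈ 1.955.

β̂_MAP = 1.955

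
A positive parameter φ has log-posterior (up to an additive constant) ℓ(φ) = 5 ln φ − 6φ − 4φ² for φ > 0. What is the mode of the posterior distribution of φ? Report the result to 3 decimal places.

φ̂_MAP = 0.500

ℓ'(φ) = 5/φ − 6 − 8φ. Setting this to zero and multiplying by φ: 8φ² + 6φ − 5 = 0.
φ = (−6 + √(6² + 4·8·5)) / (2·8) = (−6 + √196) / 16 = (−6 + 14)/16 = 1/2.
ℓ''(φ) = −5/φ² − 8 < 0, confirming a maximum.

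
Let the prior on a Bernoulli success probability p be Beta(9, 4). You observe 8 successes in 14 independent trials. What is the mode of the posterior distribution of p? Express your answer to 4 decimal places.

p̂_MAP = 0.6400

Prior: Beta(9, 4).
Data: 8 successes in 14 trials. The binomial likelihood contributes p^8(1−p)^6, so the posterior is Beta(9+8, 4+6) = Beta(17, 10).
For Beta(a, b) with a, b > 1 the mode is (a−1)/(a+b−2) = 16/25 ≈ 0.6400.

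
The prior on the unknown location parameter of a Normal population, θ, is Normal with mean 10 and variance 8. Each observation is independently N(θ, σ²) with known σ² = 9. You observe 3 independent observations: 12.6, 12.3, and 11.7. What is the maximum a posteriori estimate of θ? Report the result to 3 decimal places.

θ̂_MAP = 11.600

n = 3; x̄ = (12.6 + 12.3 + 11.7)/3 = 36.6/3 = 12.2.
For a Normal prior and Normal likelihood with known variance, the posterior is Normal; its mode equals its mean, the precision-weighted average.
Prior precision 1/σ₀² = 1/8 = 0.125; data precision n/σ² = 3/9 = 1/3.
θ̂ = (0.125·10 + (1/3)·12.2) / (0.125 + 1/3) = (319/60)/(11/24) = 11.600.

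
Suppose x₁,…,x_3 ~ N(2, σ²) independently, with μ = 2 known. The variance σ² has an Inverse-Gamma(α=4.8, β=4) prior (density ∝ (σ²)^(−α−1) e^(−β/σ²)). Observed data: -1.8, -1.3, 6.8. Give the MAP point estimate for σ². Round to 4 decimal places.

σ̂²_MAP = 3.8610

Sum of squared deviations about the known mean: SS = (-1.8−2)² + (-1.3−2)² + (6.8−2)² = 48.37.
The Normal likelihood contributes (σ²)^(−n/2) exp(−SS/(2σ²)), so the posterior is Inverse-Gamma(α + n/2, β + SS/2) = Inverse-Gamma(6.3, 28.185).
The mode of Inverse-Gamma(a, b) is b/(a+1) = 28.185/7.3 ≈ 3.8610.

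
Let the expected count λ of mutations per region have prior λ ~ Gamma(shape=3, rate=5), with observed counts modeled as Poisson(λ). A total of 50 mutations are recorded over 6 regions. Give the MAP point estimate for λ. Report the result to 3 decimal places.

λ̂_MAP = 4.727

Σxᵢ = 50, n = 6.
Posterior ∝ λ^2e^(−5λ) · λ^50e^(−6λ) = λ^52e^(−11λ), i.e. Gamma(shape=53, rate=11).
The mode of a Gamma(a, b) with a ≥ 1 (shape–rate) is (a−1)/b = 52/11 ≈ 4.727.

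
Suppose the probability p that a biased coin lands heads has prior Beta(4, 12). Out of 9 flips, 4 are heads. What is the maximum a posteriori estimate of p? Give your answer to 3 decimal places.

Prior: Beta(4, 12).
Data: 4 successes in 9 trials. The binomial likelihood contributes p^4(1−p)^5, so the posterior is Beta(4+4, 12+5) = Beta(8, 17).
For Beta(a, b) with a, b > 1 the mode is (a−1)/(a+b−2) = 7/23 ≈ 0.304.

p̂_MAP = 0.304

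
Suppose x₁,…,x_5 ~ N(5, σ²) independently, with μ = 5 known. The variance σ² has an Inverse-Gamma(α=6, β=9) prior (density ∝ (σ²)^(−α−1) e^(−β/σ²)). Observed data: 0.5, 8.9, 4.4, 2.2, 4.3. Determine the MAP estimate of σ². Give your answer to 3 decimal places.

σ̂²_MAP = 3.271

Sum of squared deviations about the known mean: SS = (0.5−5)² + (8.9−5)² + (4.4−5)² + (2.2−5)² + (4.3−5)² = 44.15.
The Normal likelihood contributes (σ²)^(−n/2) exp(−SS/(2σ²)), so the posterior is Inverse-Gamma(α + n/2, β + SS/2) = Inverse-Gamma(8.5, 31.075).
The mode of Inverse-Gamma(a, b) is b/(a+1) = 31.075/9.5 ≈ 3.271.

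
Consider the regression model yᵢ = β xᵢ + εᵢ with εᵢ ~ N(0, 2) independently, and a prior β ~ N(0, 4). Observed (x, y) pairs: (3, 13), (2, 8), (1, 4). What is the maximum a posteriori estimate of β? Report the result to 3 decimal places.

β̂_MAP = 4.069

log p(β | y) = −Σ(yᵢ − βxᵢ)²/(2·2) − β²/(2·4) + const.
Setting the derivative to zero: Σxᵢ(yᵢ − βxᵢ)/2 − β/4 = 0, so β = Σxᵢyᵢ / (Σxᵢ² + σ²/τ²).
Σxᵢyᵢ = 3·13 + 2·8 + 1·4 = 59; Σxᵢ² = 14; σ²/τ² = 0.5.
β̂_MAP = 59 / (14 + 0.5) = 59/14.5 ≈ 4.069.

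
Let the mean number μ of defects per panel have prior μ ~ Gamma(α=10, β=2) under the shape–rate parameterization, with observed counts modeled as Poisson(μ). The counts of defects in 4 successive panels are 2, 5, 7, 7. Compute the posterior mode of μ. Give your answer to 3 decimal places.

μ̂_MAP = 5.000

Σxᵢ = 2+5+7+7 = 21, with n = 4.
Posterior ∝ μ^9e^(−2μ) · μ^21e^(−4μ) = μ^30e^(−6μ), i.e. Gamma(shape=31, rate=6).
The mode of a Gamma(a, b) with a ≥ 1 (shape–rate) is (a−1)/b = 30/6 ≈ 5.000.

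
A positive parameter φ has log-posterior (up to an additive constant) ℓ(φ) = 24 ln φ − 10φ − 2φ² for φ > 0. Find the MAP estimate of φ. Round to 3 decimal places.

ℓ'(φ) = 24/φ − 10 − 4φ. Setting this to zero and multiplying by φ: 4φ² + 10φ − 24 = 0.
φ = (−10 + √(10² + 4·4·24)) / (2·4) = (−10 + √484) / 8 = (−10 + 22)/8 = 3/2.
ℓ''(φ) = −24/φ² − 4 < 0, confirming a maximum.

φ̂_MAP = 1.500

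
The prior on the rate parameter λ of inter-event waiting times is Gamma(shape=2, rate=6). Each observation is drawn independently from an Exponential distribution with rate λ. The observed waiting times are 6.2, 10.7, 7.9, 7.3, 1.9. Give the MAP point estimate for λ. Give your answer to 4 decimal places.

The Exponential(rate=λ) likelihood is ∝ λ^n e^(−λΣtᵢ). Here n = 5 and Σtᵢ = 6.2 + 10.7 + 7.9 + 7.3 + 1.9 = 34.
Posterior ∝ λe^(−6λ) · λ^5e^(−34λ) = λ^6e^(−40λ), i.e. Gamma(7, 40).
Mode = (a−1)/b = 6/40 ≈ 0.1500.

λ̂_MAP = 0.1500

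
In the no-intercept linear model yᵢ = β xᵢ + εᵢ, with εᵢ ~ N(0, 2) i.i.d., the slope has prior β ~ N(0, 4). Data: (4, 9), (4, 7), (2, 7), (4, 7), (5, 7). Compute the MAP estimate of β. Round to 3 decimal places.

β̂_MAP = 1.819

log p(β | y) = −Σ(yᵢ − βxᵢ)²/(2·2) − β²/(2·4) + const.
Setting the derivative to zero: Σxᵢ(yᵢ − βxᵢ)/2 − β/4 = 0, so β = Σxᵢyᵢ / (Σxᵢ² + σ²/τ²).
Σxᵢyᵢ = 4·9 + 4·7 + 2·7 + 4·7 + 5·7 = 141; Σxᵢ² = 77; σ²/τ² = 0.5.
β̂_MAP = 141 / (77 + 0.5) = 141/77.5 ≈ 1.819.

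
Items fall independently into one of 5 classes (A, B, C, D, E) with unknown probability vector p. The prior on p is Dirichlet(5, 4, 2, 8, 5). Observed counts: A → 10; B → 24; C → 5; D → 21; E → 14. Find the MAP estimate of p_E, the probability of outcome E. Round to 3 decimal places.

The posterior is Dirichlet(αᵢ + nᵢ) = Dirichlet(15, 28, 7, 29, 19).
For a Dirichlet(a₁,…,a_K) with all aᵢ > 1, the mode has j-th component (aⱼ − 1)/(Σaᵢ − K).
Here Σaᵢ = 98 and K = 5, so p_E = (19 − 1)/(98 − 5) = 18/93 ≈ 0.194.

MAP estimate of p_E = 0.194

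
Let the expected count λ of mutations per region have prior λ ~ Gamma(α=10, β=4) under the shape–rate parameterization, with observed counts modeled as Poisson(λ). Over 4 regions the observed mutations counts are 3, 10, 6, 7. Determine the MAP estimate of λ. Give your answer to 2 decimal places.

Σxᵢ = 3+10+6+7 = 26, with n = 4.
Posterior ∝ λ^9e^(−4λ) · λ^26e^(−4λ) = λ^35e^(−8λ), i.e. Gamma(shape=36, rate=8).
The mode of a Gamma(a, b) with a ≥ 1 (shape–rate) is (a−1)/b = 35/8 ≈ 4.38.

λ̂_MAP = 4.38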